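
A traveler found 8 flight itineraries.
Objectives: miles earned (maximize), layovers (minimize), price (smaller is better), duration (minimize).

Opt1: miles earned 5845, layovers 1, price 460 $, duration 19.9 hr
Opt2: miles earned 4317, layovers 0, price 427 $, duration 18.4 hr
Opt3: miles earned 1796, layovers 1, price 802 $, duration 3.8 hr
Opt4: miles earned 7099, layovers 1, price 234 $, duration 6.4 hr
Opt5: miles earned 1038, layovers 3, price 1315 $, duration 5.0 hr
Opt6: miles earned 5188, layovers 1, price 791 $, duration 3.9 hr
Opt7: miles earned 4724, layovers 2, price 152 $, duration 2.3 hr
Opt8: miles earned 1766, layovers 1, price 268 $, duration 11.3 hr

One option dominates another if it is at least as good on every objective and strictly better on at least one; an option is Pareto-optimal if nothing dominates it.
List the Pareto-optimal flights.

Opt2, Opt3, Opt4, Opt6, Opt7

Opt1: dominated by Opt4 (miles earned 7099≥5845, layovers 1≤1, price 234≤460, duration 6.4≤19.9).
Opt2: not dominated (best layovers).
Opt3: not dominated.
Opt4: not dominated (best miles earned).
Opt5: dominated by Opt3 (miles earned 1796≥1038, layovers 1≤3, price 802≤1315, duration 3.8≤5.0).
Opt6: not dominated.
Opt7: not dominated (best price).
Opt8: dominated by Opt4 (miles earned 7099≥1766, layovers 1≤1, price 234≤268, duration 6.4≤11.3).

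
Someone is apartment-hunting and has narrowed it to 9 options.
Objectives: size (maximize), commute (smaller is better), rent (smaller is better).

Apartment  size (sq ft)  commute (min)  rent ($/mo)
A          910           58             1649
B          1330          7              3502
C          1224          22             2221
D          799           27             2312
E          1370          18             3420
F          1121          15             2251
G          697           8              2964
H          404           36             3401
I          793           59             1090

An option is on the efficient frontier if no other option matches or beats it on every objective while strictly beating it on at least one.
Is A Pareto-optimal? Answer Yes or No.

B: worse on rent (3502 vs 1649).
C: worse on rent (2221 vs 1649).
D: worse on size (799 vs 910).
E: worse on rent (3420 vs 1649).
F: worse on rent (2251 vs 1649).
G: worse on size (697 vs 910).
H: worse on size (404 vs 910).
I: worse on size (793 vs 910).
No option is at least as good as A on every objective and strictly better on one.

Yes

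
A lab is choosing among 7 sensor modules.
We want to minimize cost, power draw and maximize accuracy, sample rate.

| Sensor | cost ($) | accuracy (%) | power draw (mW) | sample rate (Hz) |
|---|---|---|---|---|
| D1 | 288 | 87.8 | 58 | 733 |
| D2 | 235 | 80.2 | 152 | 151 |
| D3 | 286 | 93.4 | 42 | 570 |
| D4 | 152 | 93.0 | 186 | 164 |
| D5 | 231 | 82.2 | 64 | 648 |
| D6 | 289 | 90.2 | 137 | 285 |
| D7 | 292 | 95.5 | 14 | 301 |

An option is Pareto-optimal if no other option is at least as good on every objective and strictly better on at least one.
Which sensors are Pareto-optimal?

D1: not dominated (best sample rate).
D2: dominated by D5 (cost 231≤235, accuracy 82.2≥80.2, power draw 64≤152, sample rate 648≥151).
D3: not dominated.
D4: not dominated (best cost).
D5: not dominated.
D6: dominated by D3 (cost 286≤289, accuracy 93.4≥90.2, power draw 42≤137, sample rate 570≥285).
D7: not dominated (best accuracy).

D1, D3, D4, D5, D7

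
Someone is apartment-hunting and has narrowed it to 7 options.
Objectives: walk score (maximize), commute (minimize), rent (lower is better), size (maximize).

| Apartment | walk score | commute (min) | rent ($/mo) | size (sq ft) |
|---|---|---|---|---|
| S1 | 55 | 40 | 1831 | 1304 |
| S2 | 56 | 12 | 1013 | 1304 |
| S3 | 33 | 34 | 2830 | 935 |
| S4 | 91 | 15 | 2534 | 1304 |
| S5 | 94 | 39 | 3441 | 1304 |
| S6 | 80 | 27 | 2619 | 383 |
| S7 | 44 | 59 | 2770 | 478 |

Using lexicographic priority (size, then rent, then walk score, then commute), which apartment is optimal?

S2

First maximize size: best is 1304, kept {S1, S2, S4, S5}.
Then minimize rent: best is 1013, kept {S2}.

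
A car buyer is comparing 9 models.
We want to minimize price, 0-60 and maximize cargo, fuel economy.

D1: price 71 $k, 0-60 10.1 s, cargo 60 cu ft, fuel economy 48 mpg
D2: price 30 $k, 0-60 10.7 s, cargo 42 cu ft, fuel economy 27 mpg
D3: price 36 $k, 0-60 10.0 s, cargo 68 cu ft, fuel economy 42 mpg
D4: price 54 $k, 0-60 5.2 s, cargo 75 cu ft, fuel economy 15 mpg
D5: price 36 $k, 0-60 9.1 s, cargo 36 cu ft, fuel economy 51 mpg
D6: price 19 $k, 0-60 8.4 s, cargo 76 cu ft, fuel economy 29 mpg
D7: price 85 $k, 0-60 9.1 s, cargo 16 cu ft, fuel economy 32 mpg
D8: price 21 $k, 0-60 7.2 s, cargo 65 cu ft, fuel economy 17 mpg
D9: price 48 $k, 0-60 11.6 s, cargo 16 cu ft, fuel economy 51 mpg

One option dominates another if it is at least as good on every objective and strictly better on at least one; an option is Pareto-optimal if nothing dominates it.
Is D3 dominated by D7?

D7 vs D3: D7 is worse on price (85 vs 36), so it does not dominate D3.

No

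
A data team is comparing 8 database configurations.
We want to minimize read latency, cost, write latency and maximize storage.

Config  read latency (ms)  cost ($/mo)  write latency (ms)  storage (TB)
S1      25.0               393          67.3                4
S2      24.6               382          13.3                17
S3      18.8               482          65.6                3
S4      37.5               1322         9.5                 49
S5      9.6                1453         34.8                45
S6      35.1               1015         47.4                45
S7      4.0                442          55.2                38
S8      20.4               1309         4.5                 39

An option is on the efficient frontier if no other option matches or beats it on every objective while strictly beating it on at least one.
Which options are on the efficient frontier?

S1: dominated by S2 (read latency 24.6≤25.0, cost 382≤393, write latency 13.3≤67.3, storage 17≥4).
S2: not dominated (best cost).
S3: dominated by S7 (read latency 4.0≤18.8, cost 442≤482, write latency 55.2≤65.6, storage 38≥3).
S4: not dominated (best storage).
S5: not dominated.
S6: not dominated.
S7: not dominated (best read latency).
S8: not dominated (best write latency).

S2, S4, S5, S6, S7, S8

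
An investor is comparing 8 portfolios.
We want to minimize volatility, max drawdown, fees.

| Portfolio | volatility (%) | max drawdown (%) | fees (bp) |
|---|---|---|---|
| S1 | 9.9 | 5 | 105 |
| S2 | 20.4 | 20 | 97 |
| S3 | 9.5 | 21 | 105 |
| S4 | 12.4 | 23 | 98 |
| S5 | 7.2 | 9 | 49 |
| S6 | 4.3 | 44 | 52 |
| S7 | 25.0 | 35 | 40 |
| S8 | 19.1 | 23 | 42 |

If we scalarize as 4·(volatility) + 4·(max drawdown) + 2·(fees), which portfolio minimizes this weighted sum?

S1: 4·9.9 + 4·5 + 2·105 = 269.6
S2: 4·20.4 + 4·20 + 2·97 = 355.6
S3: 4·9.5 + 4·21 + 2·105 = 332.0
S4: 4·12.4 + 4·23 + 2·98 = 337.6
S5: 4·7.2 + 4·9 + 2·49 = 162.8
S6: 4·4.3 + 4·44 + 2·52 = 297.2
S7: 4·25.0 + 4·35 + 2·40 = 320.0
S8: 4·19.1 + 4·23 + 2·42 = 252.4
Lowest: S5 at 162.8.

S5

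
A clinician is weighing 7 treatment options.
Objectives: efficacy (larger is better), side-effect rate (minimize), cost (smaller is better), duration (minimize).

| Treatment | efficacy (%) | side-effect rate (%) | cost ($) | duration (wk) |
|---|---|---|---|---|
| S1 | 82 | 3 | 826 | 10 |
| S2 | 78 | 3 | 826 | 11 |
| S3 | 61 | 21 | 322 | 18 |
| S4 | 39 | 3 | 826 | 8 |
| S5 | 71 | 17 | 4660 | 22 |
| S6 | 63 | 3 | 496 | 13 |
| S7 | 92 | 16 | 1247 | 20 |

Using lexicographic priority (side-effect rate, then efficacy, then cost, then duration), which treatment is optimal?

First minimize side-effect rate: best is 3, kept {S1, S2, S4, S6}.
Then maximize efficacy: best is 82, kept {S1}.

S1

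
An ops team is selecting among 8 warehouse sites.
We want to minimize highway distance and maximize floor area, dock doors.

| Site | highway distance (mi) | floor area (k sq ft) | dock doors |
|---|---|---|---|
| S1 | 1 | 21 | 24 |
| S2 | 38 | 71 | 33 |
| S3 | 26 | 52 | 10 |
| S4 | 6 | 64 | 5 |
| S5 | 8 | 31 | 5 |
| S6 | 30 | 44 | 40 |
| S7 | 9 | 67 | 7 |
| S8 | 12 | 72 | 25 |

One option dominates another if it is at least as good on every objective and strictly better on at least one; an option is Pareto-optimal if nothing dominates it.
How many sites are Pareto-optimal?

6

S1: not dominated (best highway distance).
S2: not dominated.
S3: dominated by S8 (highway distance 12≤26, floor area 72≥52, dock doors 25≥10).
S4: not dominated.
S5: dominated by S4 (highway distance 6≤8, floor area 64≥31, dock doors 5≥5).
S6: not dominated (best dock doors).
S7: not dominated.
S8: not dominated (best floor area).
Pareto-optimal: S1, S2, S4, S6, S7, S8 → 6.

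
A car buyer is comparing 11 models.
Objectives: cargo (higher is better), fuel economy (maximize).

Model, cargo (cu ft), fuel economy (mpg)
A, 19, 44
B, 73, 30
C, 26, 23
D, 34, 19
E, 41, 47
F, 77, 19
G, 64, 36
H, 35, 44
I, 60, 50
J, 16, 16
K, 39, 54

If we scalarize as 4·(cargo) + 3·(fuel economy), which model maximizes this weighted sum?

I

A: 4·19 + 3·44 = 208
B: 4·73 + 3·30 = 382
C: 4·26 + 3·23 = 173
D: 4·34 + 3·19 = 193
E: 4·41 + 3·47 = 305
F: 4·77 + 3·19 = 365
G: 4·64 + 3·36 = 364
H: 4·35 + 3·44 = 272
I: 4·60 + 3·50 = 390
J: 4·16 + 3·16 = 112
K: 4·39 + 3·54 = 318
Highest: I at 390.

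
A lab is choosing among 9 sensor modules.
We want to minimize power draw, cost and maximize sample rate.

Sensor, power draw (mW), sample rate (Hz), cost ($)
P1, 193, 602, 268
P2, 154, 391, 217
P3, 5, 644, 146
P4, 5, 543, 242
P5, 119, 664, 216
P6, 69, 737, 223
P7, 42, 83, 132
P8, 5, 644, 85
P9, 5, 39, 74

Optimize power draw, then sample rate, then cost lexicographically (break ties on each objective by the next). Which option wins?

First minimize power draw: best is 5, kept {P3, P4, P8, P9}.
Then maximize sample rate: best is 644, kept {P3, P8}.
Then minimize cost: best is 85, kept {P8}.

P8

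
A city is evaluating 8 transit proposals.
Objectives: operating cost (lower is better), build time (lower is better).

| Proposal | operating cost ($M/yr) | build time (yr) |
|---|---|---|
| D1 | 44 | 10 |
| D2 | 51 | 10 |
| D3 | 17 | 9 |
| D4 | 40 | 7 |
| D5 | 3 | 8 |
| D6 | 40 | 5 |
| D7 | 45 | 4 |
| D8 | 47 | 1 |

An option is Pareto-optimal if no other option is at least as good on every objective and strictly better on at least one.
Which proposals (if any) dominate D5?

none

D1: worse on operating cost (44 vs 3).
D2: worse on operating cost (51 vs 3).
D3: worse on operating cost (17 vs 3).
D4: worse on operating cost (40 vs 3).
D6: worse on operating cost (40 vs 3).
D7: worse on operating cost (45 vs 3).
D8: worse on operating cost (47 vs 3).
No option dominates D5.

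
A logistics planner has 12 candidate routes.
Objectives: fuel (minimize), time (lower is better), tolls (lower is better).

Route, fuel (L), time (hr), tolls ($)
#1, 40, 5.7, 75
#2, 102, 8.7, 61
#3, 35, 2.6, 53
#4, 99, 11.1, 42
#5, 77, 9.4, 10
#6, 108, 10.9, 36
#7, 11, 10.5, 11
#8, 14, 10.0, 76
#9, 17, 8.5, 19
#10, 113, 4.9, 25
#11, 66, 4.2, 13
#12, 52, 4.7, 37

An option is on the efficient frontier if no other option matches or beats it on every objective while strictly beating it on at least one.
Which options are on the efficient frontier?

#3, #5, #7, #8, #9, #11, #12

#1: dominated by #3 (fuel 35≤40, time 2.6≤5.7, tolls 53≤75).
#2: dominated by #3 (fuel 35≤102, time 2.6≤8.7, tolls 53≤61).
#3: not dominated (best time).
#4: dominated by #5 (fuel 77≤99, time 9.4≤11.1, tolls 10≤42).
#5: not dominated (best tolls).
#6: dominated by #5 (fuel 77≤108, time 9.4≤10.9, tolls 10≤36).
#7: not dominated (best fuel).
#8: not dominated.
#9: not dominated.
#10: dominated by #11 (fuel 66≤113, time 4.2≤4.9, tolls 13≤25).
#11: not dominated.
#12: not dominated.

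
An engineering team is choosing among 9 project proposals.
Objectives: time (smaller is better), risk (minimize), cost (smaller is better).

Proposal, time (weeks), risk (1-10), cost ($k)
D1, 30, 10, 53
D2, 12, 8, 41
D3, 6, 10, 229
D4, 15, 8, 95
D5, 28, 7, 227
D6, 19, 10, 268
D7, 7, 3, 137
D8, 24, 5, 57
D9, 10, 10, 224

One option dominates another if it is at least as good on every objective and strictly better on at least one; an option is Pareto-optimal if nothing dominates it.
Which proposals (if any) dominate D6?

D2: time 12≤19, risk 8≤10, cost 41≤268 — dominates D6.
D3: time 6≤19, risk 10≤10, cost 229≤268 — dominates D6.
D4: time 15≤19, risk 8≤10, cost 95≤268 — dominates D6.
D7: time 7≤19, risk 3≤10, cost 137≤268 — dominates D6.
D9: time 10≤19, risk 10≤10, cost 224≤268 — dominates D6.
Others (D1, D5, D8) are each worse than D6 on at least one objective.

D2, D3, D4, D7, D9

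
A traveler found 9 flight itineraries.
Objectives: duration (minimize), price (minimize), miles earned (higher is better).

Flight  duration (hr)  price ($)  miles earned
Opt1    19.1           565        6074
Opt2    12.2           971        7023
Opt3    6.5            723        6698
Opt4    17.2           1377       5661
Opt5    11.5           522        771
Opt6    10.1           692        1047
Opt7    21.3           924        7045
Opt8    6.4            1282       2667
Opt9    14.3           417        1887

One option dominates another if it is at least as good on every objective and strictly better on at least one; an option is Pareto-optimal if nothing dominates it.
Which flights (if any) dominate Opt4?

Opt2: duration 12.2≤17.2, price 971≤1377, miles earned 7023≥5661 — dominates Opt4.
Opt3: duration 6.5≤17.2, price 723≤1377, miles earned 6698≥5661 — dominates Opt4.
Others (Opt1, Opt5, Opt6, Opt7, Opt8, Opt9) are each worse than Opt4 on at least one objective.

Opt2, Opt3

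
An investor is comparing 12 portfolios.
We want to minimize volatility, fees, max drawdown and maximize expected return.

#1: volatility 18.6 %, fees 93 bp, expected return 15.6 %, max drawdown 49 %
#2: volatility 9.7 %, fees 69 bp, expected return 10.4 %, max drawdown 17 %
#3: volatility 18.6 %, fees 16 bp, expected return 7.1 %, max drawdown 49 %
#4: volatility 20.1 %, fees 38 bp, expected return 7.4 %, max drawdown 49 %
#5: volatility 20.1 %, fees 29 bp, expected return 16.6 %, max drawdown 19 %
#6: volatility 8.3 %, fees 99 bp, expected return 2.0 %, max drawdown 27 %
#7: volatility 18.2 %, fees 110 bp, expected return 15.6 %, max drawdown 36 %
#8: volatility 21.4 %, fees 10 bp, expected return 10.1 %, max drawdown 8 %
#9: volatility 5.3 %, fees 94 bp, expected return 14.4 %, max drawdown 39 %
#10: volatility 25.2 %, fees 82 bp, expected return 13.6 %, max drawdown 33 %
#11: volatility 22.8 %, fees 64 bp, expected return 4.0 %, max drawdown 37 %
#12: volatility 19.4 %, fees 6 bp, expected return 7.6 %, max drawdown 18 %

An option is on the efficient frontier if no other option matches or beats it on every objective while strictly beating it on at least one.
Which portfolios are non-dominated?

#1, #2, #3, #5, #6, #7, #8, #9, #12

#1: not dominated.
#2: not dominated.
#3: not dominated.
#4: dominated by #5 (volatility 20.1≤20.1, fees 29≤38, expected return 16.6≥7.4, max drawdown 19≤49).
#5: not dominated (best expected return).
#6: not dominated.
#7: not dominated.
#8: not dominated (best max drawdown).
#9: not dominated (best volatility).
#10: dominated by #5 (volatility 20.1≤25.2, fees 29≤82, expected return 16.6≥13.6, max drawdown 19≤33).
#11: dominated by #5 (volatility 20.1≤22.8, fees 29≤64, expected return 16.6≥4.0, max drawdown 19≤37).
#12: not dominated (best fees).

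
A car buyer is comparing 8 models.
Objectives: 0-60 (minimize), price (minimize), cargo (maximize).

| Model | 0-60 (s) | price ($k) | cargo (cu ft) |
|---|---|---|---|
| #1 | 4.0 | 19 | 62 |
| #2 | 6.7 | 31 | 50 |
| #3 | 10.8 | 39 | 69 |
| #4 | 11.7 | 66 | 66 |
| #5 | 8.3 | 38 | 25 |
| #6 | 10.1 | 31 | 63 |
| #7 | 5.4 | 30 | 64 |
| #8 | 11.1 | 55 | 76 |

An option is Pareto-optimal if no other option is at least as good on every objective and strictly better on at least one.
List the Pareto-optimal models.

#1, #3, #7, #8

#1: not dominated (best 0-60).
#2: dominated by #1 (0-60 4.0≤6.7, price 19≤31, cargo 62≥50).
#3: not dominated.
#4: dominated by #3 (0-60 10.8≤11.7, price 39≤66, cargo 69≥66).
#5: dominated by #1 (0-60 4.0≤8.3, price 19≤38, cargo 62≥25).
#6: dominated by #7 (0-60 5.4≤10.1, price 30≤31, cargo 64≥63).
#7: not dominated.
#8: not dominated (best cargo).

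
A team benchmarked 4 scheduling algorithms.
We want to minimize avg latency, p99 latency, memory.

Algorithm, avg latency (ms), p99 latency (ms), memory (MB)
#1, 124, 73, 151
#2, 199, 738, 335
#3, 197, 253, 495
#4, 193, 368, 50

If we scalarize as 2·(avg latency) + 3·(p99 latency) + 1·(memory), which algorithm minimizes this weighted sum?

#1

#1: 2·124 + 3·73 + 1·151 = 618
#2: 2·199 + 3·738 + 1·335 = 2947
#3: 2·197 + 3·253 + 1·495 = 1648
#4: 2·193 + 3·368 + 1·50 = 1540
Lowest: #1 at 618.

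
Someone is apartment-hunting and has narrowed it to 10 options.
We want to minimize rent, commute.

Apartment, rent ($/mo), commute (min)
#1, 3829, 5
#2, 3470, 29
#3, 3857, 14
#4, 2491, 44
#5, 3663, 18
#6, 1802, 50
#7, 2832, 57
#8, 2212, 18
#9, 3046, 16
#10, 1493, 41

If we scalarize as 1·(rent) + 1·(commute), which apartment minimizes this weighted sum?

#10

#1: 1·3829 + 1·5 = 3834
#2: 1·3470 + 1·29 = 3499
#3: 1·3857 + 1·14 = 3871
#4: 1·2491 + 1·44 = 2535
#5: 1·3663 + 1·18 = 3681
#6: 1·1802 + 1·50 = 1852
#7: 1·2832 + 1·57 = 2889
#8: 1·2212 + 1·18 = 2230
#9: 1·3046 + 1·16 = 3062
#10: 1·1493 + 1·41 = 1534
Lowest: #10 at 1534.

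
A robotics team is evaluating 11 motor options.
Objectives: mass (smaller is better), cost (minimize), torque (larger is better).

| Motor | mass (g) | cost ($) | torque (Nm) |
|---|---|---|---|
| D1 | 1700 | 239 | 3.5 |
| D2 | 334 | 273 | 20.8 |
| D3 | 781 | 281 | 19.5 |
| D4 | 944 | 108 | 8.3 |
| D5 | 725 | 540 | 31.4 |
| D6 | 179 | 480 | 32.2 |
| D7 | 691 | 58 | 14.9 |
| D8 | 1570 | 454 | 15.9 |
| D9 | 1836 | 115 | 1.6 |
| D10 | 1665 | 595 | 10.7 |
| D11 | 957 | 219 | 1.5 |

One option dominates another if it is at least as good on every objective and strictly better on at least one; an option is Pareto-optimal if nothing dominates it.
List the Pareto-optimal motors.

D1: dominated by D4 (mass 944≤1700, cost 108≤239, torque 8.3≥3.5).
D2: not dominated.
D3: dominated by D2 (mass 334≤781, cost 273≤281, torque 20.8≥19.5).
D4: dominated by D7 (mass 691≤944, cost 58≤108, torque 14.9≥8.3).
D5: dominated by D6 (mass 179≤725, cost 480≤540, torque 32.2≥31.4).
D6: not dominated (best mass).
D7: not dominated (best cost).
D8: dominated by D2 (mass 334≤1570, cost 273≤454, torque 20.8≥15.9).
D9: dominated by D4 (mass 944≤1836, cost 108≤115, torque 8.3≥1.6).
D10: dominated by D2 (mass 334≤1665, cost 273≤595, torque 20.8≥10.7).
D11: dominated by D4 (mass 944≤957, cost 108≤219, torque 8.3≥1.5).

D2, D6, D7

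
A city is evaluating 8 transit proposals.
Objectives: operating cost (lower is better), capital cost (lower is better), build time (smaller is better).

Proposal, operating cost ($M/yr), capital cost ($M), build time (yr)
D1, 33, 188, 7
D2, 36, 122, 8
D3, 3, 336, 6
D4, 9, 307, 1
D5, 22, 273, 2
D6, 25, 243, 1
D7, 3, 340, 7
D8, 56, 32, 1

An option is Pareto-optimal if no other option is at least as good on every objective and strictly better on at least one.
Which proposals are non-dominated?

D1: not dominated.
D2: not dominated.
D3: not dominated.
D4: not dominated.
D5: not dominated.
D6: not dominated.
D7: dominated by D3 (operating cost 3≤3, capital cost 336≤340, build time 6≤7).
D8: not dominated (best capital cost).

D1, D2, D3, D4, D5, D6, D8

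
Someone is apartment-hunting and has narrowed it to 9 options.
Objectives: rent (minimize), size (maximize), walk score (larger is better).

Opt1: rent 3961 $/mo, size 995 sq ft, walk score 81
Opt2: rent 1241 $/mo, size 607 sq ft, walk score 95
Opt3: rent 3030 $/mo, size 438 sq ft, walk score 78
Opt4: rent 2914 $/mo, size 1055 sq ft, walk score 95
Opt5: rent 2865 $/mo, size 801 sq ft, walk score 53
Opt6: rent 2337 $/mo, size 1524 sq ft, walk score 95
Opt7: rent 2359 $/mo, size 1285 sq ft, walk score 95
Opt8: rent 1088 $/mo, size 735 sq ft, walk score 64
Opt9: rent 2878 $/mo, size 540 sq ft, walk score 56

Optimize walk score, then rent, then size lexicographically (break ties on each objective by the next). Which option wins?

Opt2

First maximize walk score: best is 95, kept {Opt2, Opt4, Opt6, Opt7}.
Then minimize rent: best is 1241, kept {Opt2}.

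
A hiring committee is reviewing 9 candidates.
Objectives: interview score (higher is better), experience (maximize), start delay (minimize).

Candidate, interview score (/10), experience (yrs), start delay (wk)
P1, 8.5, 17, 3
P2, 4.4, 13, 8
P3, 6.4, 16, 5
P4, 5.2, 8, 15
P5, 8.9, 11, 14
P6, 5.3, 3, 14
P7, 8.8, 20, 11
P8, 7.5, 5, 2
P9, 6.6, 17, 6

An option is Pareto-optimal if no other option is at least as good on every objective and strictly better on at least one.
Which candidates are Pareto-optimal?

P1, P5, P7, P8

P1: not dominated.
P2: dominated by P1 (interview score 8.5≥4.4, experience 17≥13, start delay 3≤8).
P3: dominated by P1 (interview score 8.5≥6.4, experience 17≥16, start delay 3≤5).
P4: dominated by P1 (interview score 8.5≥5.2, experience 17≥8, start delay 3≤15).
P5: not dominated (best interview score).
P6: dominated by P1 (interview score 8.5≥5.3, experience 17≥3, start delay 3≤14).
P7: not dominated (best experience).
P8: not dominated (best start delay).
P9: dominated by P1 (interview score 8.5≥6.6, experience 17≥17, start delay 3≤6).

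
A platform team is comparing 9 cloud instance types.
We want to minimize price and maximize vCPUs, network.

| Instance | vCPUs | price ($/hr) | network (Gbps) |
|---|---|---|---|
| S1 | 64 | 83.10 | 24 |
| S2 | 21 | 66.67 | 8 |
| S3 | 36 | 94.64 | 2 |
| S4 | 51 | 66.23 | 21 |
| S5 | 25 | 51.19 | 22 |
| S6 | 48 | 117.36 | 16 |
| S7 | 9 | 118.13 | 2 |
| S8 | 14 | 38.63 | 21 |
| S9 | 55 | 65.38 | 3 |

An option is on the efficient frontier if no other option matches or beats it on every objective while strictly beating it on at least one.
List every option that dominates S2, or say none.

S4, S5

S4: vCPUs 51≥21, price 66.23≤66.67, network 21≥8 — dominates S2.
S5: vCPUs 25≥21, price 51.19≤66.67, network 22≥8 — dominates S2.
Others (S1, S3, S6, S7, S8, S9) are each worse than S2 on at least one objective.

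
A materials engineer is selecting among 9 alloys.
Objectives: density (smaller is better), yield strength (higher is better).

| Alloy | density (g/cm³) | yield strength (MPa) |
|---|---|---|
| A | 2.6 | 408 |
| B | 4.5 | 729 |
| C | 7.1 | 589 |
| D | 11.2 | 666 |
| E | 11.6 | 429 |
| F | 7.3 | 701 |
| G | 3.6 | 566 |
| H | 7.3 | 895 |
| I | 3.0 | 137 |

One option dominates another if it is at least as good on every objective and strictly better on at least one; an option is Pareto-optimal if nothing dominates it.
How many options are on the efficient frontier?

A: not dominated (best density).
B: not dominated.
C: dominated by B (density 4.5≤7.1, yield strength 729≥589).
D: dominated by B (density 4.5≤11.2, yield strength 729≥666).
E: dominated by B (density 4.5≤11.6, yield strength 729≥429).
F: dominated by B (density 4.5≤7.3, yield strength 729≥701).
G: not dominated.
H: not dominated (best yield strength).
I: dominated by A (density 2.6≤3.0, yield strength 408≥137).
Pareto-optimal: A, B, G, H → 4.

4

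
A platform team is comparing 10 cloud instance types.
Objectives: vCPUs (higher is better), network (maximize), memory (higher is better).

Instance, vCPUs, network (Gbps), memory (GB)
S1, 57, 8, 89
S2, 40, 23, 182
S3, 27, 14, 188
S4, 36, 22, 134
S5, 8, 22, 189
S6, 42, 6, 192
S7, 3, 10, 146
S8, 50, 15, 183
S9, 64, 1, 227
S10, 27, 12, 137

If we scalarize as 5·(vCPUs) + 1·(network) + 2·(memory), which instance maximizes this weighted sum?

S9

S1: 5·57 + 1·8 + 2·89 = 471
S2: 5·40 + 1·23 + 2·182 = 587
S3: 5·27 + 1·14 + 2·188 = 525
S4: 5·36 + 1·22 + 2·134 = 470
S5: 5·8 + 1·22 + 2·189 = 440
S6: 5·42 + 1·6 + 2·192 = 600
S7: 5·3 + 1·10 + 2·146 = 317
S8: 5·50 + 1·15 + 2·183 = 631
S9: 5·64 + 1·1 + 2·227 = 775
S10: 5·27 + 1·12 + 2·137 = 421
Highest: S9 at 775.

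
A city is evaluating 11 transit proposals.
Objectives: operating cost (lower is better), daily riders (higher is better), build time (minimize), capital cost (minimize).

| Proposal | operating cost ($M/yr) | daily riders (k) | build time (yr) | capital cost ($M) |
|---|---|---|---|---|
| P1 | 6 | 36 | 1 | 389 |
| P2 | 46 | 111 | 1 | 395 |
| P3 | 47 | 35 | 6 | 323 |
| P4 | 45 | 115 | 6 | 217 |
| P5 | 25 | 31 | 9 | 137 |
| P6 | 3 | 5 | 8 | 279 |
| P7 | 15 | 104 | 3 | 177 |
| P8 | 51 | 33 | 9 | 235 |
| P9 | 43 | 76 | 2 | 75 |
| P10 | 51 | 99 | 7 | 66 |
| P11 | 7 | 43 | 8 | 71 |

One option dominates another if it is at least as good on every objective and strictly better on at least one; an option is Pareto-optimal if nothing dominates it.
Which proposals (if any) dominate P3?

P4: operating cost 45≤47, daily riders 115≥35, build time 6≤6, capital cost 217≤323 — dominates P3.
P7: operating cost 15≤47, daily riders 104≥35, build time 3≤6, capital cost 177≤323 — dominates P3.
P9: operating cost 43≤47, daily riders 76≥35, build time 2≤6, capital cost 75≤323 — dominates P3.
Others (P1, P2, P5, P6, P8, P10, P11) are each worse than P3 on at least one objective.

P4, P7, P9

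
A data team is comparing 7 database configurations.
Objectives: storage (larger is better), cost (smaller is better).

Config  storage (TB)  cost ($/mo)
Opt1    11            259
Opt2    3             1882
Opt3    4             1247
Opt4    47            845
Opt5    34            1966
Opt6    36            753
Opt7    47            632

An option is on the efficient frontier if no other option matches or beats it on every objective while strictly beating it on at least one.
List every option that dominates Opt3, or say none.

Opt1, Opt4, Opt6, Opt7

Opt1: storage 11≥4, cost 259≤1247 — dominates Opt3.
Opt4: storage 47≥4, cost 845≤1247 — dominates Opt3.
Opt6: storage 36≥4, cost 753≤1247 — dominates Opt3.
Opt7: storage 47≥4, cost 632≤1247 — dominates Opt3.
Others (Opt2, Opt5) are each worse than Opt3 on at least one objective.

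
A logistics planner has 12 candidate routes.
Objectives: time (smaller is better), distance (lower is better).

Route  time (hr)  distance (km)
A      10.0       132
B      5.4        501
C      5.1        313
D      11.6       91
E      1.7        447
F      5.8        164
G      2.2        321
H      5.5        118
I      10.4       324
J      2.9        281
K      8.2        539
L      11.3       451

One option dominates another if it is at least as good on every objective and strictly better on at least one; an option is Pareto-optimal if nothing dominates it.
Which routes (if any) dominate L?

A: time 10.0≤11.3, distance 132≤451 — dominates L.
C: time 5.1≤11.3, distance 313≤451 — dominates L.
E: time 1.7≤11.3, distance 447≤451 — dominates L.
F: time 5.8≤11.3, distance 164≤451 — dominates L.
G: time 2.2≤11.3, distance 321≤451 — dominates L.
H: time 5.5≤11.3, distance 118≤451 — dominates L.
I: time 10.4≤11.3, distance 324≤451 — dominates L.
J: time 2.9≤11.3, distance 281≤451 — dominates L.
Others (B, D, K) are each worse than L on at least one objective.

A, C, E, F, G, H, I, J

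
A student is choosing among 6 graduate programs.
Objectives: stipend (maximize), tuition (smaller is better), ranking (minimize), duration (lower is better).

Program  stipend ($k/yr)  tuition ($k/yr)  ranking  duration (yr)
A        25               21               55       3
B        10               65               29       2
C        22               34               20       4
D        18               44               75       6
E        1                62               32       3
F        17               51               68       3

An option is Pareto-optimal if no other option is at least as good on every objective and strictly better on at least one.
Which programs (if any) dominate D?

A, C

A: stipend 25≥18, tuition 21≤44, ranking 55≤75, duration 3≤6 — dominates D.
C: stipend 22≥18, tuition 34≤44, ranking 20≤75, duration 4≤6 — dominates D.
Others (B, E, F) are each worse than D on at least one objective.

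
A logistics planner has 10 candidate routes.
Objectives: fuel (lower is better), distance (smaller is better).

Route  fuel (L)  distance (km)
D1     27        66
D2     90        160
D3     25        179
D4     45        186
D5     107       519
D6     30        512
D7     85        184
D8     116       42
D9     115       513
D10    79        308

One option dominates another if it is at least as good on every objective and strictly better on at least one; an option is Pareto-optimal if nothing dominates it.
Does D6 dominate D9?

D6 vs D9: fuel 30≤115, distance 512≤513 — D6 is at least as good on every objective with at least one strict improvement.

Yes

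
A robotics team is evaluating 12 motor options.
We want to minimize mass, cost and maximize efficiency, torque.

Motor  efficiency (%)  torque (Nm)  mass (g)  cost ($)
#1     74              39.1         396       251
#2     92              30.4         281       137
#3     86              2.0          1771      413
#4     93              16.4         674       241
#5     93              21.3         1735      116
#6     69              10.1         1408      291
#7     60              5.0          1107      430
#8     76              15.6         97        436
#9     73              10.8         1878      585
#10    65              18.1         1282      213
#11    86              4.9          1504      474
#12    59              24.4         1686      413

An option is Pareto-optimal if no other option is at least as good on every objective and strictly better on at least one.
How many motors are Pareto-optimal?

5

#1: not dominated (best torque).
#2: not dominated.
#3: dominated by #2 (efficiency 92≥86, torque 30.4≥2.0, mass 281≤1771, cost 137≤413).
#4: not dominated.
#5: not dominated (best cost).
#6: dominated by #1 (efficiency 74≥69, torque 39.1≥10.1, mass 396≤1408, cost 251≤291).
#7: dominated by #1 (efficiency 74≥60, torque 39.1≥5.0, mass 396≤1107, cost 251≤430).
#8: not dominated (best mass).
#9: dominated by #1 (efficiency 74≥73, torque 39.1≥10.8, mass 396≤1878, cost 251≤585).
#10: dominated by #2 (efficiency 92≥65, torque 30.4≥18.1, mass 281≤1282, cost 137≤213).
#11: dominated by #2 (efficiency 92≥86, torque 30.4≥4.9, mass 281≤1504, cost 137≤474).
#12: dominated by #1 (efficiency 74≥59, torque 39.1≥24.4, mass 396≤1686, cost 251≤413).
Pareto-optimal: #1, #2, #4, #5, #8 → 5.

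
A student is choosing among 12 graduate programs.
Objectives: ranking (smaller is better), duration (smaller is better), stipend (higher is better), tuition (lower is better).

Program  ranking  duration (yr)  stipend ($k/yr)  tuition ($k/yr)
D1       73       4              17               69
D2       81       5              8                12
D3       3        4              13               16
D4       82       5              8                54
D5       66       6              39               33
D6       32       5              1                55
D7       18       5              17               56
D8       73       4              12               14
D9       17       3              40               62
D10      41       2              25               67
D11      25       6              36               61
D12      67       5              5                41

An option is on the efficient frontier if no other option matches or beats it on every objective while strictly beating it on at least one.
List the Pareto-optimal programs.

D2, D3, D5, D7, D8, D9, D10, D11

D1: dominated by D9 (ranking 17≤73, duration 3≤4, stipend 40≥17, tuition 62≤69).
D2: not dominated (best tuition).
D3: not dominated (best ranking).
D4: dominated by D2 (ranking 81≤82, duration 5≤5, stipend 8≥8, tuition 12≤54).
D5: not dominated.
D6: dominated by D3 (ranking 3≤32, duration 4≤5, stipend 13≥1, tuition 16≤55).
D7: not dominated.
D8: not dominated.
D9: not dominated (best stipend).
D10: not dominated (best duration).
D11: not dominated.
D12: dominated by D3 (ranking 3≤67, duration 4≤5, stipend 13≥5, tuition 16≤41).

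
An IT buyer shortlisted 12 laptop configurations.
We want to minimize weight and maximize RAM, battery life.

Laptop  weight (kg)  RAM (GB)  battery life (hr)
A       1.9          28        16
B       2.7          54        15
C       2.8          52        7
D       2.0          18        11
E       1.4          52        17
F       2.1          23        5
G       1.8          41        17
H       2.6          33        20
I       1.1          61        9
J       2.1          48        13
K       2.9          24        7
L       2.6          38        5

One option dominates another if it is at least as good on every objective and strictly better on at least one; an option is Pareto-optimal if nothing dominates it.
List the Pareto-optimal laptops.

A: dominated by E (weight 1.4≤1.9, RAM 52≥28, battery life 17≥16).
B: not dominated.
C: dominated by B (weight 2.7≤2.8, RAM 54≥52, battery life 15≥7).
D: dominated by A (weight 1.9≤2.0, RAM 28≥18, battery life 16≥11).
E: not dominated.
F: dominated by A (weight 1.9≤2.1, RAM 28≥23, battery life 16≥5).
G: dominated by E (weight 1.4≤1.8, RAM 52≥41, battery life 17≥17).
H: not dominated (best battery life).
I: not dominated (best weight).
J: dominated by E (weight 1.4≤2.1, RAM 52≥48, battery life 17≥13).
K: dominated by A (weight 1.9≤2.9, RAM 28≥24, battery life 16≥7).
L: dominated by E (weight 1.4≤2.6, RAM 52≥38, battery life 17≥5).

B, E, H, I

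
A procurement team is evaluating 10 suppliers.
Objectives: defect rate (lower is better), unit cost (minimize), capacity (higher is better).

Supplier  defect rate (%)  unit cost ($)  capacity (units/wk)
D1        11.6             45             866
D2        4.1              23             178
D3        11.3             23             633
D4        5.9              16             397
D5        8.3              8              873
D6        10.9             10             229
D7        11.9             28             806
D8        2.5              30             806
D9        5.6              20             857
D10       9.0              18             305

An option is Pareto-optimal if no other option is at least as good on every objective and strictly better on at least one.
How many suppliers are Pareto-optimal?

5

D1: dominated by D5 (defect rate 8.3≤11.6, unit cost 8≤45, capacity 873≥866).
D2: not dominated.
D3: dominated by D5 (defect rate 8.3≤11.3, unit cost 8≤23, capacity 873≥633).
D4: not dominated.
D5: not dominated (best unit cost).
D6: dominated by D5 (defect rate 8.3≤10.9, unit cost 8≤10, capacity 873≥229).
D7: dominated by D5 (defect rate 8.3≤11.9, unit cost 8≤28, capacity 873≥806).
D8: not dominated (best defect rate).
D9: not dominated.
D10: dominated by D4 (defect rate 5.9≤9.0, unit cost 16≤18, capacity 397≥305).
Pareto-optimal: D2, D4, D5, D8, D9 → 5.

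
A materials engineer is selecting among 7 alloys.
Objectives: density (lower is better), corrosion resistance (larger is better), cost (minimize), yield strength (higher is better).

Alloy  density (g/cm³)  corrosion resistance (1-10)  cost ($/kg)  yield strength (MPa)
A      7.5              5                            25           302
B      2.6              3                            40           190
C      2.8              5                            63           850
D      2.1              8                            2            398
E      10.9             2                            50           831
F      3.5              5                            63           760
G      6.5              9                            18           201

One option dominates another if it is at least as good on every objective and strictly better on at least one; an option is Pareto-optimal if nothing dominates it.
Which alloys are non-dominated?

C, D, E, G

A: dominated by D (density 2.1≤7.5, corrosion resistance 8≥5, cost 2≤25, yield strength 398≥302).
B: dominated by D (density 2.1≤2.6, corrosion resistance 8≥3, cost 2≤40, yield strength 398≥190).
C: not dominated (best yield strength).
D: not dominated (best density).
E: not dominated.
F: dominated by C (density 2.8≤3.5, corrosion resistance 5≥5, cost 63≤63, yield strength 850≥760).
G: not dominated (best corrosion resistance).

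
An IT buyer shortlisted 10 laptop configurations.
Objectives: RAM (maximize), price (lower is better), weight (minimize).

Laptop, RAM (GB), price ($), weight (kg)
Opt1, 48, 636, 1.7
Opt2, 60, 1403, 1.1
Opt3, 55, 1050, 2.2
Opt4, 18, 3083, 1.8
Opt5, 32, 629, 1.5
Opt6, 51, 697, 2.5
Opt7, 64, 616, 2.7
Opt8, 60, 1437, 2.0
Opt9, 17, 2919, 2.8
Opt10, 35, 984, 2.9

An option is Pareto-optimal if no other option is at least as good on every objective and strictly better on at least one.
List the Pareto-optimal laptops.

Opt1, Opt2, Opt3, Opt5, Opt6, Opt7

Opt1: not dominated.
Opt2: not dominated (best weight).
Opt3: not dominated.
Opt4: dominated by Opt1 (RAM 48≥18, price 636≤3083, weight 1.7≤1.8).
Opt5: not dominated.
Opt6: not dominated.
Opt7: not dominated (best RAM).
Opt8: dominated by Opt2 (RAM 60≥60, price 1403≤1437, weight 1.1≤2.0).
Opt9: dominated by Opt1 (RAM 48≥17, price 636≤2919, weight 1.7≤2.8).
Opt10: dominated by Opt1 (RAM 48≥35, price 636≤984, weight 1.7≤2.9).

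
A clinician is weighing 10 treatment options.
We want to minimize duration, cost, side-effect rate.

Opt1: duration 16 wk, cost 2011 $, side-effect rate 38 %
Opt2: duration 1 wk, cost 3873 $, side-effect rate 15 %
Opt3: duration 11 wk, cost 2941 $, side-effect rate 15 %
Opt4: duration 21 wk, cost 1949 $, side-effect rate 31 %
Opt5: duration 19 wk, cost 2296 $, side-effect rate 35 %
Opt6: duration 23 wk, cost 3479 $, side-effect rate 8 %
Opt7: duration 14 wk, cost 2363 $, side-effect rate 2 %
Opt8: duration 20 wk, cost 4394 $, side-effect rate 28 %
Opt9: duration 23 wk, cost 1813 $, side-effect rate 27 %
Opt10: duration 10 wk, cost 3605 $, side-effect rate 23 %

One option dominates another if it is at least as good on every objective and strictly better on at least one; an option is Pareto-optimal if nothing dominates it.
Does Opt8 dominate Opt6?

Opt8 vs Opt6: Opt8 is worse on cost (4394 vs 3479), so it does not dominate Opt6.

No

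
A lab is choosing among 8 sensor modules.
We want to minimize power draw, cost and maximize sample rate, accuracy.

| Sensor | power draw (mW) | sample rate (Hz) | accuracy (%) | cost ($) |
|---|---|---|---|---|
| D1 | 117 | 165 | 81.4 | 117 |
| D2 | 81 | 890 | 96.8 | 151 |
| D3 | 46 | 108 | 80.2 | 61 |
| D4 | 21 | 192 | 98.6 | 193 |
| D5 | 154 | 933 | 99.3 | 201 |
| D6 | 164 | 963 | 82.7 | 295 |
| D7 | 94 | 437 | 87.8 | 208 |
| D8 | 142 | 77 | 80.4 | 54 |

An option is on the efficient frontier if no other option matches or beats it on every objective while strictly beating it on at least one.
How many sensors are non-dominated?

7

D1: not dominated.
D2: not dominated.
D3: not dominated.
D4: not dominated (best power draw).
D5: not dominated (best accuracy).
D6: not dominated (best sample rate).
D7: dominated by D2 (power draw 81≤94, sample rate 890≥437, accuracy 96.8≥87.8, cost 151≤208).
D8: not dominated (best cost).
Pareto-optimal: D1, D2, D3, D4, D5, D6, D8 → 7.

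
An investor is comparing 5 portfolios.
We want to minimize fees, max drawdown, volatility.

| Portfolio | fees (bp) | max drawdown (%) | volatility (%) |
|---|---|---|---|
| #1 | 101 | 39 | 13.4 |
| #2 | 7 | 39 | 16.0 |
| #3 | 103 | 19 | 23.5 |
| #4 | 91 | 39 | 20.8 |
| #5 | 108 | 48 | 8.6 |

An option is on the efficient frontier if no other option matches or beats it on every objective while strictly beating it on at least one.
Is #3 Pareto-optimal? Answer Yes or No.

Yes

#1: worse on max drawdown (39 vs 19).
#2: worse on max drawdown (39 vs 19).
#4: worse on max drawdown (39 vs 19).
#5: worse on fees (108 vs 103).
No option is at least as good as #3 on every objective and strictly better on one.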